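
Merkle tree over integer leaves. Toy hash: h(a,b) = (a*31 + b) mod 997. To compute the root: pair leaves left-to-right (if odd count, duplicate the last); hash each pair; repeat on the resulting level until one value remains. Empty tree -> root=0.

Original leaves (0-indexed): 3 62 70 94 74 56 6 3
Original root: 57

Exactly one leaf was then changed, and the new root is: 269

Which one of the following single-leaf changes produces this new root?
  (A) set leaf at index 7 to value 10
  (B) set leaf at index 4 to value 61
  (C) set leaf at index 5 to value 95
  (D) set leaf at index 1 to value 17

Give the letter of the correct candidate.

Original leaves: [3, 62, 70, 94, 74, 56, 6, 3]
Target new root: 269
Try each candidate change and compute the resulting root:
Candidate A: set leaf[7] = 10 -> leaves = [3, 62, 70, 94, 74, 56, 6, 10]
  L0: [3, 62, 70, 94, 74, 56, 6, 10]
  L1: h(3,62)=(3*31+62)%997=155 h(70,94)=(70*31+94)%997=270 h(74,56)=(74*31+56)%997=356 h(6,10)=(6*31+10)%997=196 -> [155, 270, 356, 196]
  L2: h(155,270)=(155*31+270)%997=90 h(356,196)=(356*31+196)%997=265 -> [90, 265]
  L3: h(90,265)=(90*31+265)%997=64 -> [64]
  root = 64 != target 269
Candidate B: set leaf[4] = 61 -> leaves = [3, 62, 70, 94, 61, 56, 6, 3]
  L0: [3, 62, 70, 94, 61, 56, 6, 3]
  L1: h(3,62)=(3*31+62)%997=155 h(70,94)=(70*31+94)%997=270 h(61,56)=(61*31+56)%997=950 h(6,3)=(6*31+3)%997=189 -> [155, 270, 950, 189]
  L2: h(155,270)=(155*31+270)%997=90 h(950,189)=(950*31+189)%997=726 -> [90, 726]
  L3: h(90,726)=(90*31+726)%997=525 -> [525]
  root = 525 != target 269
Candidate C: set leaf[5] = 95 -> leaves = [3, 62, 70, 94, 74, 95, 6, 3]
  L0: [3, 62, 70, 94, 74, 95, 6, 3]
  L1: h(3,62)=(3*31+62)%997=155 h(70,94)=(70*31+94)%997=270 h(74,95)=(74*31+95)%997=395 h(6,3)=(6*31+3)%997=189 -> [155, 270, 395, 189]
  L2: h(155,270)=(155*31+270)%997=90 h(395,189)=(395*31+189)%997=470 -> [90, 470]
  L3: h(90,470)=(90*31+470)%997=269 -> [269]
  root = 269 == target 269  ** MATCH **
Candidate D: set leaf[1] = 17 -> leaves = [3, 17, 70, 94, 74, 56, 6, 3]
  L0: [3, 17, 70, 94, 74, 56, 6, 3]
  L1: h(3,17)=(3*31+17)%997=110 h(70,94)=(70*31+94)%997=270 h(74,56)=(74*31+56)%997=356 h(6,3)=(6*31+3)%997=189 -> [110, 270, 356, 189]
  L2: h(110,270)=(110*31+270)%997=689 h(356,189)=(356*31+189)%997=258 -> [689, 258]
  L3: h(689,258)=(689*31+258)%997=680 -> [680]
  root = 680 != target 269
Candidate C produces the target root.

Answer: C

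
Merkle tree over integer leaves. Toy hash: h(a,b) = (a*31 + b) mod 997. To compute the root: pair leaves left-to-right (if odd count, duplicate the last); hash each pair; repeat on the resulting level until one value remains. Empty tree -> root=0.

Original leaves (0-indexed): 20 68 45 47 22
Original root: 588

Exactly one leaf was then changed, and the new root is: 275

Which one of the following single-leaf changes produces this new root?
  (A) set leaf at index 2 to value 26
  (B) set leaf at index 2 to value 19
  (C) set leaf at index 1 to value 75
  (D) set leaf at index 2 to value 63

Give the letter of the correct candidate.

Original leaves: [20, 68, 45, 47, 22]
Target new root: 275
Try each candidate change and compute the resulting root:
Candidate A: set leaf[2] = 26 -> leaves = [20, 68, 26, 47, 22]
  L0: [20, 68, 26, 47, 22]
  L1: h(20,68)=(20*31+68)%997=688 h(26,47)=(26*31+47)%997=853 h(22,22)=(22*31+22)%997=704 -> [688, 853, 704]
  L2: h(688,853)=(688*31+853)%997=247 h(704,704)=(704*31+704)%997=594 -> [247, 594]
  L3: h(247,594)=(247*31+594)%997=275 -> [275]
  root = 275 == target 275  ** MATCH **
Candidate B: set leaf[2] = 19 -> leaves = [20, 68, 19, 47, 22]
  L0: [20, 68, 19, 47, 22]
  L1: h(20,68)=(20*31+68)%997=688 h(19,47)=(19*31+47)%997=636 h(22,22)=(22*31+22)%997=704 -> [688, 636, 704]
  L2: h(688,636)=(688*31+636)%997=30 h(704,704)=(704*31+704)%997=594 -> [30, 594]
  L3: h(30,594)=(30*31+594)%997=527 -> [527]
  root = 527 != target 275
Candidate C: set leaf[1] = 75 -> leaves = [20, 75, 45, 47, 22]
  L0: [20, 75, 45, 47, 22]
  L1: h(20,75)=(20*31+75)%997=695 h(45,47)=(45*31+47)%997=445 h(22,22)=(22*31+22)%997=704 -> [695, 445, 704]
  L2: h(695,445)=(695*31+445)%997=56 h(704,704)=(704*31+704)%997=594 -> [56, 594]
  L3: h(56,594)=(56*31+594)%997=336 -> [336]
  root = 336 != target 275
Candidate D: set leaf[2] = 63 -> leaves = [20, 68, 63, 47, 22]
  L0: [20, 68, 63, 47, 22]
  L1: h(20,68)=(20*31+68)%997=688 h(63,47)=(63*31+47)%997=6 h(22,22)=(22*31+22)%997=704 -> [688, 6, 704]
  L2: h(688,6)=(688*31+6)%997=397 h(704,704)=(704*31+704)%997=594 -> [397, 594]
  L3: h(397,594)=(397*31+594)%997=937 -> [937]
  root = 937 != target 275
Candidate A produces the target root.

Answer: A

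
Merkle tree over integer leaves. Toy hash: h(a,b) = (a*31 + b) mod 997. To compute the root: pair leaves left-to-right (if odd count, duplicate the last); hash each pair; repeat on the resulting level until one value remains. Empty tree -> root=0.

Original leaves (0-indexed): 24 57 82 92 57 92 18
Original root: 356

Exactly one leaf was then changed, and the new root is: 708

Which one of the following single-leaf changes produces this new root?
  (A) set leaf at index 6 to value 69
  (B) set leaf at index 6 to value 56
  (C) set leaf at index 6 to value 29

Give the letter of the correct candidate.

Answer: C

Derivation:
Original leaves: [24, 57, 82, 92, 57, 92, 18]
Target new root: 708
Try each candidate change and compute the resulting root:
Candidate A: set leaf[6] = 69 -> leaves = [24, 57, 82, 92, 57, 92, 69]
  L0: [24, 57, 82, 92, 57, 92, 69]
  L1: h(24,57)=(24*31+57)%997=801 h(82,92)=(82*31+92)%997=640 h(57,92)=(57*31+92)%997=862 h(69,69)=(69*31+69)%997=214 -> [801, 640, 862, 214]
  L2: h(801,640)=(801*31+640)%997=546 h(862,214)=(862*31+214)%997=17 -> [546, 17]
  L3: h(546,17)=(546*31+17)%997=991 -> [991]
  root = 991 != target 708
Candidate B: set leaf[6] = 56 -> leaves = [24, 57, 82, 92, 57, 92, 56]
  L0: [24, 57, 82, 92, 57, 92, 56]
  L1: h(24,57)=(24*31+57)%997=801 h(82,92)=(82*31+92)%997=640 h(57,92)=(57*31+92)%997=862 h(56,56)=(56*31+56)%997=795 -> [801, 640, 862, 795]
  L2: h(801,640)=(801*31+640)%997=546 h(862,795)=(862*31+795)%997=598 -> [546, 598]
  L3: h(546,598)=(546*31+598)%997=575 -> [575]
  root = 575 != target 708
Candidate C: set leaf[6] = 29 -> leaves = [24, 57, 82, 92, 57, 92, 29]
  L0: [24, 57, 82, 92, 57, 92, 29]
  L1: h(24,57)=(24*31+57)%997=801 h(82,92)=(82*31+92)%997=640 h(57,92)=(57*31+92)%997=862 h(29,29)=(29*31+29)%997=928 -> [801, 640, 862, 928]
  L2: h(801,640)=(801*31+640)%997=546 h(862,928)=(862*31+928)%997=731 -> [546, 731]
  L3: h(546,731)=(546*31+731)%997=708 -> [708]
  root = 708 == target 708  ** MATCH **
Candidate C produces the target root.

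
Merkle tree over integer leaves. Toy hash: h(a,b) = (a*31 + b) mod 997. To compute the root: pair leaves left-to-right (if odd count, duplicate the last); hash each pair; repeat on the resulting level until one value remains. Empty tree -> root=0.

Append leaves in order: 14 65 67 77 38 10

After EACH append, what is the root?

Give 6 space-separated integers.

After append 14 (leaves=[14]):
  L0: [14]
  root=14
After append 65 (leaves=[14, 65]):
  L0: [14, 65]
  L1: h(14,65)=(14*31+65)%997=499 -> [499]
  root=499
After append 67 (leaves=[14, 65, 67]):
  L0: [14, 65, 67]
  L1: h(14,65)=(14*31+65)%997=499 h(67,67)=(67*31+67)%997=150 -> [499, 150]
  L2: h(499,150)=(499*31+150)%997=664 -> [664]
  root=664
After append 77 (leaves=[14, 65, 67, 77]):
  L0: [14, 65, 67, 77]
  L1: h(14,65)=(14*31+65)%997=499 h(67,77)=(67*31+77)%997=160 -> [499, 160]
  L2: h(499,160)=(499*31+160)%997=674 -> [674]
  root=674
After append 38 (leaves=[14, 65, 67, 77, 38]):
  L0: [14, 65, 67, 77, 38]
  L1: h(14,65)=(14*31+65)%997=499 h(67,77)=(67*31+77)%997=160 h(38,38)=(38*31+38)%997=219 -> [499, 160, 219]
  L2: h(499,160)=(499*31+160)%997=674 h(219,219)=(219*31+219)%997=29 -> [674, 29]
  L3: h(674,29)=(674*31+29)%997=983 -> [983]
  root=983
After append 10 (leaves=[14, 65, 67, 77, 38, 10]):
  L0: [14, 65, 67, 77, 38, 10]
  L1: h(14,65)=(14*31+65)%997=499 h(67,77)=(67*31+77)%997=160 h(38,10)=(38*31+10)%997=191 -> [499, 160, 191]
  L2: h(499,160)=(499*31+160)%997=674 h(191,191)=(191*31+191)%997=130 -> [674, 130]
  L3: h(674,130)=(674*31+130)%997=87 -> [87]
  root=87

Answer: 14 499 664 674 983 87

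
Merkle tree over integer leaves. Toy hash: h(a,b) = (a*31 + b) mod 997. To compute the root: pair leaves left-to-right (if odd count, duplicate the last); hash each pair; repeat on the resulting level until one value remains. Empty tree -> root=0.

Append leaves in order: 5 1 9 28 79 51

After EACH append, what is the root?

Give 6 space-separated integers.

After append 5 (leaves=[5]):
  L0: [5]
  root=5
After append 1 (leaves=[5, 1]):
  L0: [5, 1]
  L1: h(5,1)=(5*31+1)%997=156 -> [156]
  root=156
After append 9 (leaves=[5, 1, 9]):
  L0: [5, 1, 9]
  L1: h(5,1)=(5*31+1)%997=156 h(9,9)=(9*31+9)%997=288 -> [156, 288]
  L2: h(156,288)=(156*31+288)%997=139 -> [139]
  root=139
After append 28 (leaves=[5, 1, 9, 28]):
  L0: [5, 1, 9, 28]
  L1: h(5,1)=(5*31+1)%997=156 h(9,28)=(9*31+28)%997=307 -> [156, 307]
  L2: h(156,307)=(156*31+307)%997=158 -> [158]
  root=158
After append 79 (leaves=[5, 1, 9, 28, 79]):
  L0: [5, 1, 9, 28, 79]
  L1: h(5,1)=(5*31+1)%997=156 h(9,28)=(9*31+28)%997=307 h(79,79)=(79*31+79)%997=534 -> [156, 307, 534]
  L2: h(156,307)=(156*31+307)%997=158 h(534,534)=(534*31+534)%997=139 -> [158, 139]
  L3: h(158,139)=(158*31+139)%997=52 -> [52]
  root=52
After append 51 (leaves=[5, 1, 9, 28, 79, 51]):
  L0: [5, 1, 9, 28, 79, 51]
  L1: h(5,1)=(5*31+1)%997=156 h(9,28)=(9*31+28)%997=307 h(79,51)=(79*31+51)%997=506 -> [156, 307, 506]
  L2: h(156,307)=(156*31+307)%997=158 h(506,506)=(506*31+506)%997=240 -> [158, 240]
  L3: h(158,240)=(158*31+240)%997=153 -> [153]
  root=153

Answer: 5 156 139 158 52 153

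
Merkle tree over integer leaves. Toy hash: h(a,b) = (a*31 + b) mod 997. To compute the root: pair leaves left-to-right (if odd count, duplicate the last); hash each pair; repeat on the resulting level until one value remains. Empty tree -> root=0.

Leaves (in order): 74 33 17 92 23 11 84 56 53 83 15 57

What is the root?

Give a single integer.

Answer: 565

Derivation:
L0: [74, 33, 17, 92, 23, 11, 84, 56, 53, 83, 15, 57]
L1: h(74,33)=(74*31+33)%997=333 h(17,92)=(17*31+92)%997=619 h(23,11)=(23*31+11)%997=724 h(84,56)=(84*31+56)%997=666 h(53,83)=(53*31+83)%997=729 h(15,57)=(15*31+57)%997=522 -> [333, 619, 724, 666, 729, 522]
L2: h(333,619)=(333*31+619)%997=972 h(724,666)=(724*31+666)%997=179 h(729,522)=(729*31+522)%997=190 -> [972, 179, 190]
L3: h(972,179)=(972*31+179)%997=401 h(190,190)=(190*31+190)%997=98 -> [401, 98]
L4: h(401,98)=(401*31+98)%997=565 -> [565]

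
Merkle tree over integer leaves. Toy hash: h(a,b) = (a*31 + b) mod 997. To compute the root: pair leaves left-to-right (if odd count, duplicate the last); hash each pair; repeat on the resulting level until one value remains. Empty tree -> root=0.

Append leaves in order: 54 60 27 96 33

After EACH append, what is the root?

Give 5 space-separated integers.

After append 54 (leaves=[54]):
  L0: [54]
  root=54
After append 60 (leaves=[54, 60]):
  L0: [54, 60]
  L1: h(54,60)=(54*31+60)%997=737 -> [737]
  root=737
After append 27 (leaves=[54, 60, 27]):
  L0: [54, 60, 27]
  L1: h(54,60)=(54*31+60)%997=737 h(27,27)=(27*31+27)%997=864 -> [737, 864]
  L2: h(737,864)=(737*31+864)%997=780 -> [780]
  root=780
After append 96 (leaves=[54, 60, 27, 96]):
  L0: [54, 60, 27, 96]
  L1: h(54,60)=(54*31+60)%997=737 h(27,96)=(27*31+96)%997=933 -> [737, 933]
  L2: h(737,933)=(737*31+933)%997=849 -> [849]
  root=849
After append 33 (leaves=[54, 60, 27, 96, 33]):
  L0: [54, 60, 27, 96, 33]
  L1: h(54,60)=(54*31+60)%997=737 h(27,96)=(27*31+96)%997=933 h(33,33)=(33*31+33)%997=59 -> [737, 933, 59]
  L2: h(737,933)=(737*31+933)%997=849 h(59,59)=(59*31+59)%997=891 -> [849, 891]
  L3: h(849,891)=(849*31+891)%997=291 -> [291]
  root=291

Answer: 54 737 780 849 291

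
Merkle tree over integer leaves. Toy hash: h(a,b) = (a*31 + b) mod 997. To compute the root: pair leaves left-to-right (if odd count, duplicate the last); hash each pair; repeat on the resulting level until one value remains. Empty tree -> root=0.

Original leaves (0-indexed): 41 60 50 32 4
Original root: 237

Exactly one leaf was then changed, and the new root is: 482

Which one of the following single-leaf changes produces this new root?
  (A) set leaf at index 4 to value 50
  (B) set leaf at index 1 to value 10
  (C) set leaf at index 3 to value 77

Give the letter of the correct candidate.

Original leaves: [41, 60, 50, 32, 4]
Target new root: 482
Try each candidate change and compute the resulting root:
Candidate A: set leaf[4] = 50 -> leaves = [41, 60, 50, 32, 50]
  L0: [41, 60, 50, 32, 50]
  L1: h(41,60)=(41*31+60)%997=334 h(50,32)=(50*31+32)%997=585 h(50,50)=(50*31+50)%997=603 -> [334, 585, 603]
  L2: h(334,585)=(334*31+585)%997=969 h(603,603)=(603*31+603)%997=353 -> [969, 353]
  L3: h(969,353)=(969*31+353)%997=482 -> [482]
  root = 482 == target 482  ** MATCH **
Candidate B: set leaf[1] = 10 -> leaves = [41, 10, 50, 32, 4]
  L0: [41, 10, 50, 32, 4]
  L1: h(41,10)=(41*31+10)%997=284 h(50,32)=(50*31+32)%997=585 h(4,4)=(4*31+4)%997=128 -> [284, 585, 128]
  L2: h(284,585)=(284*31+585)%997=416 h(128,128)=(128*31+128)%997=108 -> [416, 108]
  L3: h(416,108)=(416*31+108)%997=43 -> [43]
  root = 43 != target 482
Candidate C: set leaf[3] = 77 -> leaves = [41, 60, 50, 77, 4]
  L0: [41, 60, 50, 77, 4]
  L1: h(41,60)=(41*31+60)%997=334 h(50,77)=(50*31+77)%997=630 h(4,4)=(4*31+4)%997=128 -> [334, 630, 128]
  L2: h(334,630)=(334*31+630)%997=17 h(128,128)=(128*31+128)%997=108 -> [17, 108]
  L3: h(17,108)=(17*31+108)%997=635 -> [635]
  root = 635 != target 482
Candidate A produces the target root.

Answer: A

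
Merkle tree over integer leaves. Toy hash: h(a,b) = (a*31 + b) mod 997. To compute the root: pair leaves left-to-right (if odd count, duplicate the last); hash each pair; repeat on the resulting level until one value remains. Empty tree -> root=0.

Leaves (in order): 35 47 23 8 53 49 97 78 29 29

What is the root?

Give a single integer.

L0: [35, 47, 23, 8, 53, 49, 97, 78, 29, 29]
L1: h(35,47)=(35*31+47)%997=135 h(23,8)=(23*31+8)%997=721 h(53,49)=(53*31+49)%997=695 h(97,78)=(97*31+78)%997=94 h(29,29)=(29*31+29)%997=928 -> [135, 721, 695, 94, 928]
L2: h(135,721)=(135*31+721)%997=918 h(695,94)=(695*31+94)%997=702 h(928,928)=(928*31+928)%997=783 -> [918, 702, 783]
L3: h(918,702)=(918*31+702)%997=247 h(783,783)=(783*31+783)%997=131 -> [247, 131]
L4: h(247,131)=(247*31+131)%997=809 -> [809]

Answer: 809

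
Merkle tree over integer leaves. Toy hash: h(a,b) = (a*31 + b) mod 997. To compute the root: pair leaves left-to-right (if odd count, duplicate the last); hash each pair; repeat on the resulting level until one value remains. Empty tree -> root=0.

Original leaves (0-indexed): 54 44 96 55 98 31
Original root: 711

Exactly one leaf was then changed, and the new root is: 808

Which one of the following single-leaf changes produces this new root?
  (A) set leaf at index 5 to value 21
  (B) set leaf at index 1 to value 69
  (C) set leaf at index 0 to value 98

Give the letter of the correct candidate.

Answer: B

Derivation:
Original leaves: [54, 44, 96, 55, 98, 31]
Target new root: 808
Try each candidate change and compute the resulting root:
Candidate A: set leaf[5] = 21 -> leaves = [54, 44, 96, 55, 98, 21]
  L0: [54, 44, 96, 55, 98, 21]
  L1: h(54,44)=(54*31+44)%997=721 h(96,55)=(96*31+55)%997=40 h(98,21)=(98*31+21)%997=68 -> [721, 40, 68]
  L2: h(721,40)=(721*31+40)%997=457 h(68,68)=(68*31+68)%997=182 -> [457, 182]
  L3: h(457,182)=(457*31+182)%997=391 -> [391]
  root = 391 != target 808
Candidate B: set leaf[1] = 69 -> leaves = [54, 69, 96, 55, 98, 31]
  L0: [54, 69, 96, 55, 98, 31]
  L1: h(54,69)=(54*31+69)%997=746 h(96,55)=(96*31+55)%997=40 h(98,31)=(98*31+31)%997=78 -> [746, 40, 78]
  L2: h(746,40)=(746*31+40)%997=235 h(78,78)=(78*31+78)%997=502 -> [235, 502]
  L3: h(235,502)=(235*31+502)%997=808 -> [808]
  root = 808 == target 808  ** MATCH **
Candidate C: set leaf[0] = 98 -> leaves = [98, 44, 96, 55, 98, 31]
  L0: [98, 44, 96, 55, 98, 31]
  L1: h(98,44)=(98*31+44)%997=91 h(96,55)=(96*31+55)%997=40 h(98,31)=(98*31+31)%997=78 -> [91, 40, 78]
  L2: h(91,40)=(91*31+40)%997=867 h(78,78)=(78*31+78)%997=502 -> [867, 502]
  L3: h(867,502)=(867*31+502)%997=460 -> [460]
  root = 460 != target 808
Candidate B produces the target root.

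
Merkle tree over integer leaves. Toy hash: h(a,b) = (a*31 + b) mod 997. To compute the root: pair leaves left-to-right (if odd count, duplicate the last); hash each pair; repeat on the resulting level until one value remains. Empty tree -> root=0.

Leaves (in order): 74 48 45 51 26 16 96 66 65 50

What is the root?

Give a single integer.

Answer: 78

Derivation:
L0: [74, 48, 45, 51, 26, 16, 96, 66, 65, 50]
L1: h(74,48)=(74*31+48)%997=348 h(45,51)=(45*31+51)%997=449 h(26,16)=(26*31+16)%997=822 h(96,66)=(96*31+66)%997=51 h(65,50)=(65*31+50)%997=71 -> [348, 449, 822, 51, 71]
L2: h(348,449)=(348*31+449)%997=270 h(822,51)=(822*31+51)%997=608 h(71,71)=(71*31+71)%997=278 -> [270, 608, 278]
L3: h(270,608)=(270*31+608)%997=5 h(278,278)=(278*31+278)%997=920 -> [5, 920]
L4: h(5,920)=(5*31+920)%997=78 -> [78]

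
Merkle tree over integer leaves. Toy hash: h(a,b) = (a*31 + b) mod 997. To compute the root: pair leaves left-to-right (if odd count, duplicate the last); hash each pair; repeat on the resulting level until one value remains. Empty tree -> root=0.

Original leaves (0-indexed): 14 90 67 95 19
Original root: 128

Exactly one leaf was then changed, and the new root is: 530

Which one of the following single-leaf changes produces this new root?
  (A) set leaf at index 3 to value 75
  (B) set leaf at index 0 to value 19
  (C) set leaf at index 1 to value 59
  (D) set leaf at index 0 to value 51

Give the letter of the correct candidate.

Original leaves: [14, 90, 67, 95, 19]
Target new root: 530
Try each candidate change and compute the resulting root:
Candidate A: set leaf[3] = 75 -> leaves = [14, 90, 67, 75, 19]
  L0: [14, 90, 67, 75, 19]
  L1: h(14,90)=(14*31+90)%997=524 h(67,75)=(67*31+75)%997=158 h(19,19)=(19*31+19)%997=608 -> [524, 158, 608]
  L2: h(524,158)=(524*31+158)%997=450 h(608,608)=(608*31+608)%997=513 -> [450, 513]
  L3: h(450,513)=(450*31+513)%997=505 -> [505]
  root = 505 != target 530
Candidate B: set leaf[0] = 19 -> leaves = [19, 90, 67, 95, 19]
  L0: [19, 90, 67, 95, 19]
  L1: h(19,90)=(19*31+90)%997=679 h(67,95)=(67*31+95)%997=178 h(19,19)=(19*31+19)%997=608 -> [679, 178, 608]
  L2: h(679,178)=(679*31+178)%997=290 h(608,608)=(608*31+608)%997=513 -> [290, 513]
  L3: h(290,513)=(290*31+513)%997=530 -> [530]
  root = 530 == target 530  ** MATCH **
Candidate C: set leaf[1] = 59 -> leaves = [14, 59, 67, 95, 19]
  L0: [14, 59, 67, 95, 19]
  L1: h(14,59)=(14*31+59)%997=493 h(67,95)=(67*31+95)%997=178 h(19,19)=(19*31+19)%997=608 -> [493, 178, 608]
  L2: h(493,178)=(493*31+178)%997=506 h(608,608)=(608*31+608)%997=513 -> [506, 513]
  L3: h(506,513)=(506*31+513)%997=247 -> [247]
  root = 247 != target 530
Candidate D: set leaf[0] = 51 -> leaves = [51, 90, 67, 95, 19]
  L0: [51, 90, 67, 95, 19]
  L1: h(51,90)=(51*31+90)%997=674 h(67,95)=(67*31+95)%997=178 h(19,19)=(19*31+19)%997=608 -> [674, 178, 608]
  L2: h(674,178)=(674*31+178)%997=135 h(608,608)=(608*31+608)%997=513 -> [135, 513]
  L3: h(135,513)=(135*31+513)%997=710 -> [710]
  root = 710 != target 530
Candidate B produces the target root.

Answer: B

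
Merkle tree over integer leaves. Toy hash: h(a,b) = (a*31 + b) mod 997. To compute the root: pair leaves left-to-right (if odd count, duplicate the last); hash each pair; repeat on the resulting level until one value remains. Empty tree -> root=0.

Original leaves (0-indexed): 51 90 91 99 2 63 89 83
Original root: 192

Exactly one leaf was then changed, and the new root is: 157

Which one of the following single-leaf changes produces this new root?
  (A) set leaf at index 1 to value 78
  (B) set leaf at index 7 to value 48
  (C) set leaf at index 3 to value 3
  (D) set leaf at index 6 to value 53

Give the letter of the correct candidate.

Answer: B

Derivation:
Original leaves: [51, 90, 91, 99, 2, 63, 89, 83]
Target new root: 157
Try each candidate change and compute the resulting root:
Candidate A: set leaf[1] = 78 -> leaves = [51, 78, 91, 99, 2, 63, 89, 83]
  L0: [51, 78, 91, 99, 2, 63, 89, 83]
  L1: h(51,78)=(51*31+78)%997=662 h(91,99)=(91*31+99)%997=926 h(2,63)=(2*31+63)%997=125 h(89,83)=(89*31+83)%997=848 -> [662, 926, 125, 848]
  L2: h(662,926)=(662*31+926)%997=511 h(125,848)=(125*31+848)%997=735 -> [511, 735]
  L3: h(511,735)=(511*31+735)%997=624 -> [624]
  root = 624 != target 157
Candidate B: set leaf[7] = 48 -> leaves = [51, 90, 91, 99, 2, 63, 89, 48]
  L0: [51, 90, 91, 99, 2, 63, 89, 48]
  L1: h(51,90)=(51*31+90)%997=674 h(91,99)=(91*31+99)%997=926 h(2,63)=(2*31+63)%997=125 h(89,48)=(89*31+48)%997=813 -> [674, 926, 125, 813]
  L2: h(674,926)=(674*31+926)%997=883 h(125,813)=(125*31+813)%997=700 -> [883, 700]
  L3: h(883,700)=(883*31+700)%997=157 -> [157]
  root = 157 == target 157  ** MATCH **
Candidate C: set leaf[3] = 3 -> leaves = [51, 90, 91, 3, 2, 63, 89, 83]
  L0: [51, 90, 91, 3, 2, 63, 89, 83]
  L1: h(51,90)=(51*31+90)%997=674 h(91,3)=(91*31+3)%997=830 h(2,63)=(2*31+63)%997=125 h(89,83)=(89*31+83)%997=848 -> [674, 830, 125, 848]
  L2: h(674,830)=(674*31+830)%997=787 h(125,848)=(125*31+848)%997=735 -> [787, 735]
  L3: h(787,735)=(787*31+735)%997=207 -> [207]
  root = 207 != target 157
Candidate D: set leaf[6] = 53 -> leaves = [51, 90, 91, 99, 2, 63, 53, 83]
  L0: [51, 90, 91, 99, 2, 63, 53, 83]
  L1: h(51,90)=(51*31+90)%997=674 h(91,99)=(91*31+99)%997=926 h(2,63)=(2*31+63)%997=125 h(53,83)=(53*31+83)%997=729 -> [674, 926, 125, 729]
  L2: h(674,926)=(674*31+926)%997=883 h(125,729)=(125*31+729)%997=616 -> [883, 616]
  L3: h(883,616)=(883*31+616)%997=73 -> [73]
  root = 73 != target 157
Candidate B produces the target root.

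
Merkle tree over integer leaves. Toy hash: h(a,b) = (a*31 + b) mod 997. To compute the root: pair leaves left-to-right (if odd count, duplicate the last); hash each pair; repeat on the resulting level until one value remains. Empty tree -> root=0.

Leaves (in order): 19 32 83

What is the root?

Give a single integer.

L0: [19, 32, 83]
L1: h(19,32)=(19*31+32)%997=621 h(83,83)=(83*31+83)%997=662 -> [621, 662]
L2: h(621,662)=(621*31+662)%997=970 -> [970]

Answer: 970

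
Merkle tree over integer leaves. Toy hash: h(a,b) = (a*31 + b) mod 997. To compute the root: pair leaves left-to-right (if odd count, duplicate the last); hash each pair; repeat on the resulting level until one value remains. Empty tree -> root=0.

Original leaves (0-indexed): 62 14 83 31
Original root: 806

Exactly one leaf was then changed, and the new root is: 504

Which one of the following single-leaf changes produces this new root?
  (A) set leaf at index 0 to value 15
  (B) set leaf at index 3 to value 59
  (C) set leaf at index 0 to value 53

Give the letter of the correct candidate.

Answer: A

Derivation:
Original leaves: [62, 14, 83, 31]
Target new root: 504
Try each candidate change and compute the resulting root:
Candidate A: set leaf[0] = 15 -> leaves = [15, 14, 83, 31]
  L0: [15, 14, 83, 31]
  L1: h(15,14)=(15*31+14)%997=479 h(83,31)=(83*31+31)%997=610 -> [479, 610]
  L2: h(479,610)=(479*31+610)%997=504 -> [504]
  root = 504 == target 504  ** MATCH **
Candidate B: set leaf[3] = 59 -> leaves = [62, 14, 83, 59]
  L0: [62, 14, 83, 59]
  L1: h(62,14)=(62*31+14)%997=939 h(83,59)=(83*31+59)%997=638 -> [939, 638]
  L2: h(939,638)=(939*31+638)%997=834 -> [834]
  root = 834 != target 504
Candidate C: set leaf[0] = 53 -> leaves = [53, 14, 83, 31]
  L0: [53, 14, 83, 31]
  L1: h(53,14)=(53*31+14)%997=660 h(83,31)=(83*31+31)%997=610 -> [660, 610]
  L2: h(660,610)=(660*31+610)%997=133 -> [133]
  root = 133 != target 504
Candidate A produces the target root.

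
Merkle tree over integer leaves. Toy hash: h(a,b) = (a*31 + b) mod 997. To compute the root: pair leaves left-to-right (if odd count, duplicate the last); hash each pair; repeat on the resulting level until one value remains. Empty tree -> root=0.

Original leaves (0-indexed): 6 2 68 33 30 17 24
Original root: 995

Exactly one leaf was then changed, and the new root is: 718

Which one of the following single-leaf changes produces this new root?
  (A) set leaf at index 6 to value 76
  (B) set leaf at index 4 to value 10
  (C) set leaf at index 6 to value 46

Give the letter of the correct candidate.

Original leaves: [6, 2, 68, 33, 30, 17, 24]
Target new root: 718
Try each candidate change and compute the resulting root:
Candidate A: set leaf[6] = 76 -> leaves = [6, 2, 68, 33, 30, 17, 76]
  L0: [6, 2, 68, 33, 30, 17, 76]
  L1: h(6,2)=(6*31+2)%997=188 h(68,33)=(68*31+33)%997=147 h(30,17)=(30*31+17)%997=947 h(76,76)=(76*31+76)%997=438 -> [188, 147, 947, 438]
  L2: h(188,147)=(188*31+147)%997=990 h(947,438)=(947*31+438)%997=882 -> [990, 882]
  L3: h(990,882)=(990*31+882)%997=665 -> [665]
  root = 665 != target 718
Candidate B: set leaf[4] = 10 -> leaves = [6, 2, 68, 33, 10, 17, 24]
  L0: [6, 2, 68, 33, 10, 17, 24]
  L1: h(6,2)=(6*31+2)%997=188 h(68,33)=(68*31+33)%997=147 h(10,17)=(10*31+17)%997=327 h(24,24)=(24*31+24)%997=768 -> [188, 147, 327, 768]
  L2: h(188,147)=(188*31+147)%997=990 h(327,768)=(327*31+768)%997=935 -> [990, 935]
  L3: h(990,935)=(990*31+935)%997=718 -> [718]
  root = 718 == target 718  ** MATCH **
Candidate C: set leaf[6] = 46 -> leaves = [6, 2, 68, 33, 30, 17, 46]
  L0: [6, 2, 68, 33, 30, 17, 46]
  L1: h(6,2)=(6*31+2)%997=188 h(68,33)=(68*31+33)%997=147 h(30,17)=(30*31+17)%997=947 h(46,46)=(46*31+46)%997=475 -> [188, 147, 947, 475]
  L2: h(188,147)=(188*31+147)%997=990 h(947,475)=(947*31+475)%997=919 -> [990, 919]
  L3: h(990,919)=(990*31+919)%997=702 -> [702]
  root = 702 != target 718
Candidate B produces the target root.

Answer: B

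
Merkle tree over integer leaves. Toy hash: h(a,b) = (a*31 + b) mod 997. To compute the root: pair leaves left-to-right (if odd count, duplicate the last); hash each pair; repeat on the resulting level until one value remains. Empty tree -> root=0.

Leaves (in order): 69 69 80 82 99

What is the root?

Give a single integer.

Answer: 613

Derivation:
L0: [69, 69, 80, 82, 99]
L1: h(69,69)=(69*31+69)%997=214 h(80,82)=(80*31+82)%997=568 h(99,99)=(99*31+99)%997=177 -> [214, 568, 177]
L2: h(214,568)=(214*31+568)%997=223 h(177,177)=(177*31+177)%997=679 -> [223, 679]
L3: h(223,679)=(223*31+679)%997=613 -> [613]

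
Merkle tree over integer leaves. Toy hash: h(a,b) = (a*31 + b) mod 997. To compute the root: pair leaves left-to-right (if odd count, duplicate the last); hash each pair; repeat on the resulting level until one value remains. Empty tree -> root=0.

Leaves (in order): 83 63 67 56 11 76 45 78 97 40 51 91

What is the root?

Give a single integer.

Answer: 479

Derivation:
L0: [83, 63, 67, 56, 11, 76, 45, 78, 97, 40, 51, 91]
L1: h(83,63)=(83*31+63)%997=642 h(67,56)=(67*31+56)%997=139 h(11,76)=(11*31+76)%997=417 h(45,78)=(45*31+78)%997=476 h(97,40)=(97*31+40)%997=56 h(51,91)=(51*31+91)%997=675 -> [642, 139, 417, 476, 56, 675]
L2: h(642,139)=(642*31+139)%997=101 h(417,476)=(417*31+476)%997=442 h(56,675)=(56*31+675)%997=417 -> [101, 442, 417]
L3: h(101,442)=(101*31+442)%997=582 h(417,417)=(417*31+417)%997=383 -> [582, 383]
L4: h(582,383)=(582*31+383)%997=479 -> [479]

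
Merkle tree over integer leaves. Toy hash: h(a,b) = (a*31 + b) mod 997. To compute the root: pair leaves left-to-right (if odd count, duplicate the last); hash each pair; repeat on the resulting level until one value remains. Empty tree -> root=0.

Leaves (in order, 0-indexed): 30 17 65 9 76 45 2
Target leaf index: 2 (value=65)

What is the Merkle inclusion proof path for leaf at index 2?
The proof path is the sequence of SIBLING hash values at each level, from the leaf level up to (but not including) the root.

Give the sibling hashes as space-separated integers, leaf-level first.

L0 (leaves): [30, 17, 65, 9, 76, 45, 2], target index=2
L1: h(30,17)=(30*31+17)%997=947 [pair 0] h(65,9)=(65*31+9)%997=30 [pair 1] h(76,45)=(76*31+45)%997=407 [pair 2] h(2,2)=(2*31+2)%997=64 [pair 3] -> [947, 30, 407, 64]
  Sibling for proof at L0: 9
L2: h(947,30)=(947*31+30)%997=474 [pair 0] h(407,64)=(407*31+64)%997=717 [pair 1] -> [474, 717]
  Sibling for proof at L1: 947
L3: h(474,717)=(474*31+717)%997=456 [pair 0] -> [456]
  Sibling for proof at L2: 717
Root: 456
Proof path (sibling hashes from leaf to root): [9, 947, 717]

Answer: 9 947 717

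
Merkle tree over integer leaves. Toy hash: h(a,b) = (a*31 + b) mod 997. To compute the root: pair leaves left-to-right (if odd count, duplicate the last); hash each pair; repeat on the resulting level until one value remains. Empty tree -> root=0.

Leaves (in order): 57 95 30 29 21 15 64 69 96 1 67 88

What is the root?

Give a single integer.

Answer: 471

Derivation:
L0: [57, 95, 30, 29, 21, 15, 64, 69, 96, 1, 67, 88]
L1: h(57,95)=(57*31+95)%997=865 h(30,29)=(30*31+29)%997=959 h(21,15)=(21*31+15)%997=666 h(64,69)=(64*31+69)%997=59 h(96,1)=(96*31+1)%997=983 h(67,88)=(67*31+88)%997=171 -> [865, 959, 666, 59, 983, 171]
L2: h(865,959)=(865*31+959)%997=855 h(666,59)=(666*31+59)%997=765 h(983,171)=(983*31+171)%997=734 -> [855, 765, 734]
L3: h(855,765)=(855*31+765)%997=351 h(734,734)=(734*31+734)%997=557 -> [351, 557]
L4: h(351,557)=(351*31+557)%997=471 -> [471]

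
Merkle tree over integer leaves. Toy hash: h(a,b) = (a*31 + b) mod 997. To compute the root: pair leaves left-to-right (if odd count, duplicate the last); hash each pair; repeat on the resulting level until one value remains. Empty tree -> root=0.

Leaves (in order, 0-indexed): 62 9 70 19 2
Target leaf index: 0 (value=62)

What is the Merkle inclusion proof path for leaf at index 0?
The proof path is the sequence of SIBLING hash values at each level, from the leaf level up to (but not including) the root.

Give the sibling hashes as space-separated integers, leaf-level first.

Answer: 9 195 54

Derivation:
L0 (leaves): [62, 9, 70, 19, 2], target index=0
L1: h(62,9)=(62*31+9)%997=934 [pair 0] h(70,19)=(70*31+19)%997=195 [pair 1] h(2,2)=(2*31+2)%997=64 [pair 2] -> [934, 195, 64]
  Sibling for proof at L0: 9
L2: h(934,195)=(934*31+195)%997=236 [pair 0] h(64,64)=(64*31+64)%997=54 [pair 1] -> [236, 54]
  Sibling for proof at L1: 195
L3: h(236,54)=(236*31+54)%997=391 [pair 0] -> [391]
  Sibling for proof at L2: 54
Root: 391
Proof path (sibling hashes from leaf to root): [9, 195, 54]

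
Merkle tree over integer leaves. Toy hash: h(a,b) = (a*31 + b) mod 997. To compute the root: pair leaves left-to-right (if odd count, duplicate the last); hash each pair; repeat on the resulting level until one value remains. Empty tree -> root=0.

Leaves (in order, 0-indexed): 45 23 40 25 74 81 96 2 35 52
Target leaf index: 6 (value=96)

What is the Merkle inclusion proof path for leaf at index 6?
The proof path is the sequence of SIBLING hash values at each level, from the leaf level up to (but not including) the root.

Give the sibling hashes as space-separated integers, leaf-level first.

L0 (leaves): [45, 23, 40, 25, 74, 81, 96, 2, 35, 52], target index=6
L1: h(45,23)=(45*31+23)%997=421 [pair 0] h(40,25)=(40*31+25)%997=268 [pair 1] h(74,81)=(74*31+81)%997=381 [pair 2] h(96,2)=(96*31+2)%997=984 [pair 3] h(35,52)=(35*31+52)%997=140 [pair 4] -> [421, 268, 381, 984, 140]
  Sibling for proof at L0: 2
L2: h(421,268)=(421*31+268)%997=358 [pair 0] h(381,984)=(381*31+984)%997=831 [pair 1] h(140,140)=(140*31+140)%997=492 [pair 2] -> [358, 831, 492]
  Sibling for proof at L1: 381
L3: h(358,831)=(358*31+831)%997=962 [pair 0] h(492,492)=(492*31+492)%997=789 [pair 1] -> [962, 789]
  Sibling for proof at L2: 358
L4: h(962,789)=(962*31+789)%997=701 [pair 0] -> [701]
  Sibling for proof at L3: 789
Root: 701
Proof path (sibling hashes from leaf to root): [2, 381, 358, 789]

Answer: 2 381 358 789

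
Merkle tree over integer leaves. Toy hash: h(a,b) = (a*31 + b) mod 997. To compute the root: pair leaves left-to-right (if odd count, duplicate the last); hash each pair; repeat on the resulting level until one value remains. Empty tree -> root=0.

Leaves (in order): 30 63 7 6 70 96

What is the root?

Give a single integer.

Answer: 806

Derivation:
L0: [30, 63, 7, 6, 70, 96]
L1: h(30,63)=(30*31+63)%997=993 h(7,6)=(7*31+6)%997=223 h(70,96)=(70*31+96)%997=272 -> [993, 223, 272]
L2: h(993,223)=(993*31+223)%997=99 h(272,272)=(272*31+272)%997=728 -> [99, 728]
L3: h(99,728)=(99*31+728)%997=806 -> [806]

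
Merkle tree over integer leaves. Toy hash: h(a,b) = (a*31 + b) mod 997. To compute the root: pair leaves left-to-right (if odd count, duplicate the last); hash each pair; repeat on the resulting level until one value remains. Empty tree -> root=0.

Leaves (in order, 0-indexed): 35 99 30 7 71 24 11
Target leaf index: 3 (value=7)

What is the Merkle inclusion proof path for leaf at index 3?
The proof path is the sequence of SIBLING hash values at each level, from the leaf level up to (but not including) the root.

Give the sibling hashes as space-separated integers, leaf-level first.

Answer: 30 187 534

Derivation:
L0 (leaves): [35, 99, 30, 7, 71, 24, 11], target index=3
L1: h(35,99)=(35*31+99)%997=187 [pair 0] h(30,7)=(30*31+7)%997=937 [pair 1] h(71,24)=(71*31+24)%997=231 [pair 2] h(11,11)=(11*31+11)%997=352 [pair 3] -> [187, 937, 231, 352]
  Sibling for proof at L0: 30
L2: h(187,937)=(187*31+937)%997=752 [pair 0] h(231,352)=(231*31+352)%997=534 [pair 1] -> [752, 534]
  Sibling for proof at L1: 187
L3: h(752,534)=(752*31+534)%997=915 [pair 0] -> [915]
  Sibling for proof at L2: 534
Root: 915
Proof path (sibling hashes from leaf to root): [30, 187, 534]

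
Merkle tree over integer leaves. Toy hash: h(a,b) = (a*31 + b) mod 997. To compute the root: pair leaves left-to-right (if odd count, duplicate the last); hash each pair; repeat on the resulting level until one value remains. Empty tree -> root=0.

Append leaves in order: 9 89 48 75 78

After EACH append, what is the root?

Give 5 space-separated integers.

Answer: 9 368 980 10 422

Derivation:
After append 9 (leaves=[9]):
  L0: [9]
  root=9
After append 89 (leaves=[9, 89]):
  L0: [9, 89]
  L1: h(9,89)=(9*31+89)%997=368 -> [368]
  root=368
After append 48 (leaves=[9, 89, 48]):
  L0: [9, 89, 48]
  L1: h(9,89)=(9*31+89)%997=368 h(48,48)=(48*31+48)%997=539 -> [368, 539]
  L2: h(368,539)=(368*31+539)%997=980 -> [980]
  root=980
After append 75 (leaves=[9, 89, 48, 75]):
  L0: [9, 89, 48, 75]
  L1: h(9,89)=(9*31+89)%997=368 h(48,75)=(48*31+75)%997=566 -> [368, 566]
  L2: h(368,566)=(368*31+566)%997=10 -> [10]
  root=10
After append 78 (leaves=[9, 89, 48, 75, 78]):
  L0: [9, 89, 48, 75, 78]
  L1: h(9,89)=(9*31+89)%997=368 h(48,75)=(48*31+75)%997=566 h(78,78)=(78*31+78)%997=502 -> [368, 566, 502]
  L2: h(368,566)=(368*31+566)%997=10 h(502,502)=(502*31+502)%997=112 -> [10, 112]
  L3: h(10,112)=(10*31+112)%997=422 -> [422]
  root=422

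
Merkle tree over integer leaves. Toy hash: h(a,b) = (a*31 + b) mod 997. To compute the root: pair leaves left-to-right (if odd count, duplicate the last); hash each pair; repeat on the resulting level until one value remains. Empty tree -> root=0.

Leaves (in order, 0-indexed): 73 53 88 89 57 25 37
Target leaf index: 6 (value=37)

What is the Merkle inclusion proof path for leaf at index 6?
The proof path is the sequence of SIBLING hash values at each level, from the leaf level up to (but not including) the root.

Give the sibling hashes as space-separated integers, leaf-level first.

Answer: 37 795 835

Derivation:
L0 (leaves): [73, 53, 88, 89, 57, 25, 37], target index=6
L1: h(73,53)=(73*31+53)%997=322 [pair 0] h(88,89)=(88*31+89)%997=823 [pair 1] h(57,25)=(57*31+25)%997=795 [pair 2] h(37,37)=(37*31+37)%997=187 [pair 3] -> [322, 823, 795, 187]
  Sibling for proof at L0: 37
L2: h(322,823)=(322*31+823)%997=835 [pair 0] h(795,187)=(795*31+187)%997=904 [pair 1] -> [835, 904]
  Sibling for proof at L1: 795
L3: h(835,904)=(835*31+904)%997=867 [pair 0] -> [867]
  Sibling for proof at L2: 835
Root: 867
Proof path (sibling hashes from leaf to root): [37, 795, 835]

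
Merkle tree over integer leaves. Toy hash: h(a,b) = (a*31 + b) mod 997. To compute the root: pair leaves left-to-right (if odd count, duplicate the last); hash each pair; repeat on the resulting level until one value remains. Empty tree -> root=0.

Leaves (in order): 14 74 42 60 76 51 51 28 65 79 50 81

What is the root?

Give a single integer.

Answer: 150

Derivation:
L0: [14, 74, 42, 60, 76, 51, 51, 28, 65, 79, 50, 81]
L1: h(14,74)=(14*31+74)%997=508 h(42,60)=(42*31+60)%997=365 h(76,51)=(76*31+51)%997=413 h(51,28)=(51*31+28)%997=612 h(65,79)=(65*31+79)%997=100 h(50,81)=(50*31+81)%997=634 -> [508, 365, 413, 612, 100, 634]
L2: h(508,365)=(508*31+365)%997=161 h(413,612)=(413*31+612)%997=454 h(100,634)=(100*31+634)%997=743 -> [161, 454, 743]
L3: h(161,454)=(161*31+454)%997=460 h(743,743)=(743*31+743)%997=845 -> [460, 845]
L4: h(460,845)=(460*31+845)%997=150 -> [150]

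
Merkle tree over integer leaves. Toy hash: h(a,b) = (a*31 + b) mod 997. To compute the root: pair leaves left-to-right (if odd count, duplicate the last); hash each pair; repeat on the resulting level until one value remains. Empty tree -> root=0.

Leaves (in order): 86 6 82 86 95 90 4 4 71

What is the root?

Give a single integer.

L0: [86, 6, 82, 86, 95, 90, 4, 4, 71]
L1: h(86,6)=(86*31+6)%997=678 h(82,86)=(82*31+86)%997=634 h(95,90)=(95*31+90)%997=44 h(4,4)=(4*31+4)%997=128 h(71,71)=(71*31+71)%997=278 -> [678, 634, 44, 128, 278]
L2: h(678,634)=(678*31+634)%997=715 h(44,128)=(44*31+128)%997=495 h(278,278)=(278*31+278)%997=920 -> [715, 495, 920]
L3: h(715,495)=(715*31+495)%997=726 h(920,920)=(920*31+920)%997=527 -> [726, 527]
L4: h(726,527)=(726*31+527)%997=102 -> [102]

Answer: 102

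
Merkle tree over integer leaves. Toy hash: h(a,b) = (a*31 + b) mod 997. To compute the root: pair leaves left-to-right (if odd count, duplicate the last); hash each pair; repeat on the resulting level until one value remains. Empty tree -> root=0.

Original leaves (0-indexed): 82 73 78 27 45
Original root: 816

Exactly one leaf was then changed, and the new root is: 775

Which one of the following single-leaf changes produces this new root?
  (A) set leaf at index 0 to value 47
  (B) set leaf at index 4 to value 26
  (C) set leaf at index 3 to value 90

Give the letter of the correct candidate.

Answer: C

Derivation:
Original leaves: [82, 73, 78, 27, 45]
Target new root: 775
Try each candidate change and compute the resulting root:
Candidate A: set leaf[0] = 47 -> leaves = [47, 73, 78, 27, 45]
  L0: [47, 73, 78, 27, 45]
  L1: h(47,73)=(47*31+73)%997=533 h(78,27)=(78*31+27)%997=451 h(45,45)=(45*31+45)%997=443 -> [533, 451, 443]
  L2: h(533,451)=(533*31+451)%997=25 h(443,443)=(443*31+443)%997=218 -> [25, 218]
  L3: h(25,218)=(25*31+218)%997=993 -> [993]
  root = 993 != target 775
Candidate B: set leaf[4] = 26 -> leaves = [82, 73, 78, 27, 26]
  L0: [82, 73, 78, 27, 26]
  L1: h(82,73)=(82*31+73)%997=621 h(78,27)=(78*31+27)%997=451 h(26,26)=(26*31+26)%997=832 -> [621, 451, 832]
  L2: h(621,451)=(621*31+451)%997=759 h(832,832)=(832*31+832)%997=702 -> [759, 702]
  L3: h(759,702)=(759*31+702)%997=303 -> [303]
  root = 303 != target 775
Candidate C: set leaf[3] = 90 -> leaves = [82, 73, 78, 90, 45]
  L0: [82, 73, 78, 90, 45]
  L1: h(82,73)=(82*31+73)%997=621 h(78,90)=(78*31+90)%997=514 h(45,45)=(45*31+45)%997=443 -> [621, 514, 443]
  L2: h(621,514)=(621*31+514)%997=822 h(443,443)=(443*31+443)%997=218 -> [822, 218]
  L3: h(822,218)=(822*31+218)%997=775 -> [775]
  root = 775 == target 775  ** MATCH **
Candidate C produces the target root.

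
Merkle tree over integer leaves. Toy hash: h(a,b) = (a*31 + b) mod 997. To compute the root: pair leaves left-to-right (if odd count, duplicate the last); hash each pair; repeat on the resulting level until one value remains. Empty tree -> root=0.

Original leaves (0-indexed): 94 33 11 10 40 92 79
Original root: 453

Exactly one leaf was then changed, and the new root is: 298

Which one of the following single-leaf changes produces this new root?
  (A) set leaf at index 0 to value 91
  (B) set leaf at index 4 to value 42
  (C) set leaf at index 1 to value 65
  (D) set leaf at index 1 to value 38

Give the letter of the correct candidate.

Answer: C

Derivation:
Original leaves: [94, 33, 11, 10, 40, 92, 79]
Target new root: 298
Try each candidate change and compute the resulting root:
Candidate A: set leaf[0] = 91 -> leaves = [91, 33, 11, 10, 40, 92, 79]
  L0: [91, 33, 11, 10, 40, 92, 79]
  L1: h(91,33)=(91*31+33)%997=860 h(11,10)=(11*31+10)%997=351 h(40,92)=(40*31+92)%997=335 h(79,79)=(79*31+79)%997=534 -> [860, 351, 335, 534]
  L2: h(860,351)=(860*31+351)%997=92 h(335,534)=(335*31+534)%997=949 -> [92, 949]
  L3: h(92,949)=(92*31+949)%997=810 -> [810]
  root = 810 != target 298
Candidate B: set leaf[4] = 42 -> leaves = [94, 33, 11, 10, 42, 92, 79]
  L0: [94, 33, 11, 10, 42, 92, 79]
  L1: h(94,33)=(94*31+33)%997=953 h(11,10)=(11*31+10)%997=351 h(42,92)=(42*31+92)%997=397 h(79,79)=(79*31+79)%997=534 -> [953, 351, 397, 534]
  L2: h(953,351)=(953*31+351)%997=981 h(397,534)=(397*31+534)%997=877 -> [981, 877]
  L3: h(981,877)=(981*31+877)%997=381 -> [381]
  root = 381 != target 298
Candidate C: set leaf[1] = 65 -> leaves = [94, 65, 11, 10, 40, 92, 79]
  L0: [94, 65, 11, 10, 40, 92, 79]
  L1: h(94,65)=(94*31+65)%997=985 h(11,10)=(11*31+10)%997=351 h(40,92)=(40*31+92)%997=335 h(79,79)=(79*31+79)%997=534 -> [985, 351, 335, 534]
  L2: h(985,351)=(985*31+351)%997=976 h(335,534)=(335*31+534)%997=949 -> [976, 949]
  L3: h(976,949)=(976*31+949)%997=298 -> [298]
  root = 298 == target 298  ** MATCH **
Candidate D: set leaf[1] = 38 -> leaves = [94, 38, 11, 10, 40, 92, 79]
  L0: [94, 38, 11, 10, 40, 92, 79]
  L1: h(94,38)=(94*31+38)%997=958 h(11,10)=(11*31+10)%997=351 h(40,92)=(40*31+92)%997=335 h(79,79)=(79*31+79)%997=534 -> [958, 351, 335, 534]
  L2: h(958,351)=(958*31+351)%997=139 h(335,534)=(335*31+534)%997=949 -> [139, 949]
  L3: h(139,949)=(139*31+949)%997=273 -> [273]
  root = 273 != target 298
Candidate C produces the target root.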